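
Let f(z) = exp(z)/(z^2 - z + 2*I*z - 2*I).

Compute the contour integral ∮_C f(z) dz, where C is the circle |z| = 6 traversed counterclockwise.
By the residue theorem, ∮_C f(z) dz = 2πi · (sum of the residues of f at the poles inside |z| = 6).

The denominator factors as (z + 2*I)*(z - 1), so the singularities of f are simple poles at z = -2*I, z = 1.
  |-2*I|² = 4 < 36 = 6², so this pole is inside the contour.
  |1|² = 1 < 36 = 6², so this pole is inside the contour.

With P(z) = exp(z) and Q(z) = z^2 - z + 2*I*z - 2*I, each pole is simple, so Res(f, z₀) = P(z₀)/Q'(z₀) with Q'(z) = 2*z - 1 + 2*I.
  Res(f, -2*I) = P(-2*I)/Q'(-2*I) = (exp(-2*I))/(-1 - 2*I) = (-1/5 + 2*I/5)*exp(-2*I)
  Res(f, 1) = P(1)/Q'(1) = (exp(1))/(1 + 2*I) = exp(1)*(1/5 - 2*I/5)

Sum of residues inside C: exp(1)*(1/5 - 2*I/5) + (-1/5 + 2*I/5)*exp(-2*I)
∮_C f(z) dz = 2πi · (exp(1)*(1/5 - 2*I/5) + (-1/5 + 2*I/5)*exp(-2*I)) = pi*(-4/5 - 2*I/5)*exp(-2*I) + exp(1)*pi*(4/5 + 2*I/5)

Final answer: pi*(-4/5 - 2*I/5)*exp(-2*I) + exp(1)*pi*(4/5 + 2*I/5)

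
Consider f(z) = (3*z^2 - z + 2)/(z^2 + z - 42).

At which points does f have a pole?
The singularities of f are the zeros of the denominator. Factoring,
  z^2 + z - 42 = (z - 6)*(z + 7)
so the candidates are z = 6, z = -7.

Check the numerator P(z) = 3*z^2 - z + 2 at each one:
  P(6) = 104 ≠ 0, so z = 6 is a (simple) pole.
  P(-7) = 156 ≠ 0, so z = -7 is a (simple) pole.

Poles of f: {-7, 6}

Final answer: {-7, 6}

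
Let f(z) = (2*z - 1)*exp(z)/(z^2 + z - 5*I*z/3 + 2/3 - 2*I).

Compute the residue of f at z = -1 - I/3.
Write f(z) = P(z)/Q(z) with P(z) = (2*z - 1)*exp(z) and Q(z) = z^2 + z - 5*I*z/3 + 2/3 - 2*I.
The denominator factors as Q(z) = (z - 2*I)*(z + 1 + I/3), so z = -1 - I/3 is a simple zero of Q and P is analytic there; z = -1 - I/3 is therefore a simple pole and
  Res(f, z₀) = P(z₀)/Q'(z₀).

Q'(z) = 2*z + 1 - 5*I/3, so Q'(-1 - I/3) = -1 - 7*I/3.
P(-1 - I/3) = (-3 - 2*I/3)*exp(-1 - I/3).

Res(f, -1 - I/3) = ((-3 - 2*I/3)*exp(-1 - I/3))/(-1 - 7*I/3) = (41/58 - 57*I/58)*exp(-1 - I/3)

Final answer: (41/58 - 57*I/58)*exp(-1 - I/3)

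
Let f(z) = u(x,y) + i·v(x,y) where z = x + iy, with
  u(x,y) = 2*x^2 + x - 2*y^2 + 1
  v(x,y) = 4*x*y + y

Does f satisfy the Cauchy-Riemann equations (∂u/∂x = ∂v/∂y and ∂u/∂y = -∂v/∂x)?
∂u/∂x = 4*x + 1
∂v/∂y = 4*x + 1
∂u/∂y = -4*y
∂v/∂x = 4*y
∂u/∂x = ∂v/∂y and ∂u/∂y = -∂v/∂x hold identically; f is analytic.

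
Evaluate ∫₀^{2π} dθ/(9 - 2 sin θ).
Call the integral J. The integrand is 2π-periodic and we integrate over a full period, so shifting θ does not change the value (θ → θ + π/2 turns sin θ into cos θ; θ → θ + π flips the sign of the trig term). Hence
  J = ∫₀^{2π} dθ/(9 + 2 cos θ).
Put z = e^{iθ}: then cos θ = (z + 1/z)/2, dθ = dz/(iz), and z runs once counterclockwise around |z| = 1:
  J = ∮_{|z|=1} 1/(9 + 2*(z + 1/z)/2) · dz/(iz) = (2/i) ∮_{|z|=1} dz/(2*z^2 + 18*z + 2).
The roots of 2*z^2 + 18*z + 2 are z = (-9 ± sqrt(9^2 - 2^2))/2, with sqrt(77) = sqrt(77); their product is 1, so only z₊ = -9/2 + sqrt(77)/2 lies inside the unit circle (z₋ = -9/2 - sqrt(77)/2 lies outside).
z₊ is a simple zero of q(z) = 2*z^2 + 18*z + 2, so Res(1/q, z₊) = 1/q'(z₊) with q'(z) = 4*z + 18; and q'(z₊) = 2*(z₊ - z₋) = 2*sqrt(77).
Therefore J = (2/i) · 2πi · 1/(2*sqrt(77)) = 2*pi/(sqrt(77)) = 2*sqrt(77)*pi/77

Final answer: 2*sqrt(77)*pi/77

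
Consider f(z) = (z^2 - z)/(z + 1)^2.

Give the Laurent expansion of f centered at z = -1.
Put w = z - (-1), i.e. z = w - 1. The denominator is w^2, so it suffices to rewrite the numerator in powers of w.

P(z) = z^2 - z
P(w - 1) = 2 - 3*w + w^2

Dividing each term by w^2:
  f = 2/w^2 - 3/w + 1

Substituting back w = z + 1:
  f(z) = 2/(z + 1)^2 - 3/(z + 1) + 1

The series is finite because the numerator is a polynomial; the negative powers form the principal part, and the coefficient of 1/(z + 1) gives Res(f, -1) = -3.

Final answer: 2/(z + 1)^2 - 3/(z + 1) + 1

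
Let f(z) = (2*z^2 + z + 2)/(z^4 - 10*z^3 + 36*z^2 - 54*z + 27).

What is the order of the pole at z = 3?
Factor the denominator:
  z^4 - 10*z^3 + 36*z^2 - 54*z + 27 = (z - 3)^3*(z - 1)

The numerator P(z) = 2*z^2 + z + 2 has P(3) = 23 ≠ 0, so no factor of (z - 3) cancels.
Near z = 3 we can therefore write f(z) = g(z)/(z - 3)^3 with g analytic at 3 and g(3) ≠ 0 (g is the numerator divided by the remaining denominator factors).

Hence z = 3 is a pole of order 3.

Final answer: 3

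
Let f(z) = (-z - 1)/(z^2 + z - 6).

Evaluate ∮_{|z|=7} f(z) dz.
-2*I*pi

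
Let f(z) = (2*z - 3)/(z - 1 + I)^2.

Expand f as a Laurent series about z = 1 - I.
Put w = z - (1 - I), i.e. z = w + 1 - I. The denominator is w^2, so it suffices to rewrite the numerator in powers of w.

P(z) = 2*z - 3
P(w + 1 - I) = -1 - 2*I + 2*w

Dividing each term by w^2:
  f = (-1 - 2*I)/w^2 + 2/w

Substituting back w = z - 1 + I:
  f(z) = (-1 - 2*I)/(z - 1 + I)^2 + 2/(z - 1 + I)

The series is finite because the numerator is a polynomial; the negative powers form the principal part, and the coefficient of 1/(z - 1 + I) gives Res(f, 1 - I) = 2.

Final answer: (-1 - 2*I)/(z - 1 + I)^2 + 2/(z - 1 + I)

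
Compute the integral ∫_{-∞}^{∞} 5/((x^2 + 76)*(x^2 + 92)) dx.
Let f(z) = 5/((z^2 + 76)*(z^2 + 92)). The denominator has no real zeros and deg Q - deg P = 4 ≥ 2, so the integral of f over the upper semicircle |z| = R tends to 0 as R → ∞. Closing the contour in the upper half-plane,
  ∫_{-∞}^{∞} f(x) dx = 2πi · Σ Res(f, z_k)  over the poles with Im z_k > 0.

Zeros of the denominator: z^2 + 92 = 0 gives z = ±2*sqrt(23)*I; z^2 + 76 = 0 gives z = ±2*sqrt(19)*I.
Upper half-plane: z = 2*sqrt(19)*I, z = 2*sqrt(23)*I (simple).

Each pole is a simple zero of Q(z) = z^4 + 168*z^2 + 6992, so Res(f, z₀) = P(z₀)/Q'(z₀) with P(z) = 5, Q'(z) = 4*z^3 + 336*z:
  Res(f, 2*sqrt(19)*I) = (5)/(64*sqrt(19)*I) = -5*sqrt(19)*I/1216
  Res(f, 2*sqrt(23)*I) = (5)/(-64*sqrt(23)*I) = 5*sqrt(23)*I/1472

Sum of residues: 5*I*(-23*sqrt(19) + 19*sqrt(23))/27968
∫_{-∞}^{∞} f(x) dx = 2πi · (5*I*(-23*sqrt(19) + 19*sqrt(23))/27968) = 5*pi*(-19*sqrt(23) + 23*sqrt(19))/13984

Final answer: 5*pi*(-19*sqrt(23) + 23*sqrt(19))/13984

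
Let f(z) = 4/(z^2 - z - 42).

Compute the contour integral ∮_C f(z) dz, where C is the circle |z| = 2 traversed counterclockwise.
By the residue theorem, ∮_C f(z) dz = 2πi · (sum of the residues of f at the poles inside |z| = 2).

The denominator factors as (z - 7)*(z + 6), so the singularities of f are simple poles at z = 7, z = -6.
  |7|² = 49 > 4 = 2², so this pole is outside the contour.
  |-6|² = 36 > 4 = 2², so this pole is outside the contour.

No pole lies inside the contour, so f is analytic on and inside C and the integral is 0 (Cauchy's theorem).

Final answer: 0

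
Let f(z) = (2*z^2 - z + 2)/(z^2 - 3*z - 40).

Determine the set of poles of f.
The singularities of f are the zeros of the denominator. Factoring,
  z^2 - 3*z - 40 = (z - 8)*(z + 5)
so the candidates are z = 8, z = -5.

Check the numerator P(z) = 2*z^2 - z + 2 at each one:
  P(8) = 122 ≠ 0, so z = 8 is a (simple) pole.
  P(-5) = 57 ≠ 0, so z = -5 is a (simple) pole.

Poles of f: {-5, 8}

Final answer: {-5, 8}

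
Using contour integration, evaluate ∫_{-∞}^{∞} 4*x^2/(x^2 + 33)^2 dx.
2*sqrt(33)*pi/33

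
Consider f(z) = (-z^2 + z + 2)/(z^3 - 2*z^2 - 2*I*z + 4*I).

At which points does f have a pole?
{-1 - I, 1 + I}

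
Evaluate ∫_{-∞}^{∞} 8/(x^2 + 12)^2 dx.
Let f(z) = 8/(z^2 + 12)^2. The denominator has no real zeros and deg Q - deg P = 4 ≥ 2, so the integral of f over the upper semicircle |z| = R tends to 0 as R → ∞. Closing the contour in the upper half-plane,
  ∫_{-∞}^{∞} f(x) dx = 2πi · Σ Res(f, z_k)  over the poles with Im z_k > 0.

Zeros of the denominator: z^2 + 12 = 0 gives z = ±2*sqrt(3)*I.
Upper half-plane: z = 2*sqrt(3)*I (a pole of order 2).

Write f(z) = g(z)/(z - 2*sqrt(3)*I)^2 with g(z) = 8/(z + 2*sqrt(3)*I)^2. For a double pole, Res(f, z₀) = g'(z₀):
  g'(z) = -16/(z + 2*sqrt(3)*I)^3
  Res(f, 2*sqrt(3)*I) = g'(2*sqrt(3)*I) = -sqrt(3)*I/36

∫_{-∞}^{∞} f(x) dx = 2πi · (-sqrt(3)*I/36) = sqrt(3)*pi/18

Final answer: sqrt(3)*pi/18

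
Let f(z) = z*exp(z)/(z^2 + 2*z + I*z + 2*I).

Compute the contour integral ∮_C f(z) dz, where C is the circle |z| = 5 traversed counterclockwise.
By the residue theorem, ∮_C f(z) dz = 2πi · (sum of the residues of f at the poles inside |z| = 5).

The denominator factors as (z + 2)*(z + I), so the singularities of f are simple poles at z = -2, z = -I.
  |-2|² = 4 < 25 = 5², so this pole is inside the contour.
  |-I|² = 1 < 25 = 5², so this pole is inside the contour.

With P(z) = z*exp(z) and Q(z) = z^2 + 2*z + I*z + 2*I, each pole is simple, so Res(f, z₀) = P(z₀)/Q'(z₀) with Q'(z) = 2*z + 2 + I.
  Res(f, -2) = P(-2)/Q'(-2) = (-2*exp(-2))/(-2 + I) = (4/5 + 2*I/5)*exp(-2)
  Res(f, -I) = P(-I)/Q'(-I) = (-I*exp(-I))/(2 - I) = (1/5 - 2*I/5)*exp(-I)

Sum of residues inside C: (1/5 - 2*I/5)*exp(-I) + (4/5 + 2*I/5)*exp(-2)
∮_C f(z) dz = 2πi · ((1/5 - 2*I/5)*exp(-I) + (4/5 + 2*I/5)*exp(-2)) = pi*(4/5 + 2*I/5)*exp(-I) + pi*(-4/5 + 8*I/5)*exp(-2)

Final answer: pi*(4/5 + 2*I/5)*exp(-I) + pi*(-4/5 + 8*I/5)*exp(-2)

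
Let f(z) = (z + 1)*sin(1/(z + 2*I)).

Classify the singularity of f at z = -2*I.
essential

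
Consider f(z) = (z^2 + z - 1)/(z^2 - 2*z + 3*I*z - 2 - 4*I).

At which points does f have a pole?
{-2*I, 2 - I}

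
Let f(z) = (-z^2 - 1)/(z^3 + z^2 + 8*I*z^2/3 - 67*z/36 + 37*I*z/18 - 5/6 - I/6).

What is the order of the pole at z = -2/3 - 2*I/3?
Factor the denominator:
  z^3 + z^2 + 8*I*z^2/3 - 67*z/36 + 37*I*z/18 - 5/6 - I/6 = (z + 2/3 + 2*I/3)*(z + 1/3 + I/2)*(z + 3*I/2)

The numerator P(z) = -z^2 - 1 has P(-2/3 - 2*I/3) = -1 - 8*I/9 ≠ 0, so no factor of (z + 2/3 + 2*I/3) cancels.
Near z = -2/3 - 2*I/3 we can therefore write f(z) = g(z)/(z + 2/3 + 2*I/3) with g analytic at -2/3 - 2*I/3 and g(-2/3 - 2*I/3) ≠ 0 (g is the numerator divided by the remaining denominator factors).

Hence z = -2/3 - 2*I/3 is a pole of order 1.

Final answer: 1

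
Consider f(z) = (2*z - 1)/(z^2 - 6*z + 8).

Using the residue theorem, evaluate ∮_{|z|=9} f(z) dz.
By the residue theorem, ∮_C f(z) dz = 2πi · (sum of the residues of f at the poles inside |z| = 9).

The denominator factors as (z - 4)*(z - 2), so the singularities of f are simple poles at z = 4, z = 2.
  |4|² = 16 < 81 = 9², so this pole is inside the contour.
  |2|² = 4 < 81 = 9², so this pole is inside the contour.

With P(z) = 2*z - 1 and Q(z) = z^2 - 6*z + 8, each pole is simple, so Res(f, z₀) = P(z₀)/Q'(z₀) with Q'(z) = 2*z - 6.
  Res(f, 4) = P(4)/Q'(4) = (7)/(2) = 7/2
  Res(f, 2) = P(2)/Q'(2) = (3)/(-2) = -3/2

Sum of residues inside C: 2
∮_C f(z) dz = 2πi · (2) = 4*I*pi

Final answer: 4*I*pi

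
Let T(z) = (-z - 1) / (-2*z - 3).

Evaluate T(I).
Substitute z = I:
  numerator:   -(I) - 1 = -1 - I
  denominator: -2*(I) - 3 = -3 - 2*I
T(I) = (-1 - I)/(-3 - 2*I); multiplying numerator and denominator by the conjugate -3 + 2*I gives (5 + I)/13 = 5/13 + I/13

Final answer: 5/13 + I/13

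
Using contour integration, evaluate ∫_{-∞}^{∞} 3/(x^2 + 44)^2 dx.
Let f(z) = 3/(z^2 + 44)^2. The denominator has no real zeros and deg Q - deg P = 4 ≥ 2, so the integral of f over the upper semicircle |z| = R tends to 0 as R → ∞. Closing the contour in the upper half-plane,
  ∫_{-∞}^{∞} f(x) dx = 2πi · Σ Res(f, z_k)  over the poles with Im z_k > 0.

Zeros of the denominator: z^2 + 44 = 0 gives z = ±2*sqrt(11)*I.
Upper half-plane: z = 2*sqrt(11)*I (a pole of order 2).

Write f(z) = g(z)/(z - 2*sqrt(11)*I)^2 with g(z) = 3/(z + 2*sqrt(11)*I)^2. For a double pole, Res(f, z₀) = g'(z₀):
  g'(z) = -6/(z + 2*sqrt(11)*I)^3
  Res(f, 2*sqrt(11)*I) = g'(2*sqrt(11)*I) = -3*sqrt(11)*I/3872

∫_{-∞}^{∞} f(x) dx = 2πi · (-3*sqrt(11)*I/3872) = 3*sqrt(11)*pi/1936

Final answer: 3*sqrt(11)*pi/1936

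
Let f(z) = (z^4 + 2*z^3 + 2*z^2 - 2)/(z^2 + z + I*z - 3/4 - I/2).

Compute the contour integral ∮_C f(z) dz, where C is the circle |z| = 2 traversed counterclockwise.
pi*(3 + 2*I)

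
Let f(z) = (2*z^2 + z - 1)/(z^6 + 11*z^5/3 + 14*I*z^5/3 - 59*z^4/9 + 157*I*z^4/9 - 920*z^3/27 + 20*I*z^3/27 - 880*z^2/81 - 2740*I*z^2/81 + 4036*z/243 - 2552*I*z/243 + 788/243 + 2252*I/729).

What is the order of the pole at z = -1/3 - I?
Factor the denominator:
  z^6 + 11*z^5/3 + 14*I*z^5/3 - 59*z^4/9 + 157*I*z^4/9 - 920*z^3/27 + 20*I*z^3/27 - 880*z^2/81 - 2740*I*z^2/81 + 4036*z/243 - 2552*I*z/243 + 788/243 + 2252*I/729 = (z + 1/3 + I)^4*(z + 3 - I/3)*(z - 2/3 + I)

The numerator P(z) = 2*z^2 + z - 1 has P(-1/3 - I) = -28/9 + I/3 ≠ 0, so no factor of (z + 1/3 + I) cancels.
Near z = -1/3 - I we can therefore write f(z) = g(z)/(z + 1/3 + I)^4 with g analytic at -1/3 - I and g(-1/3 - I) ≠ 0 (g is the numerator divided by the remaining denominator factors).

Hence z = -1/3 - I is a pole of order 4.

Final answer: 4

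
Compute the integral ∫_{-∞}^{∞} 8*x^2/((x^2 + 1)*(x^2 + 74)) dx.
Let f(z) = 8*z^2/((z^2 + 1)*(z^2 + 74)). The denominator has no real zeros and deg Q - deg P = 2 ≥ 2, so the integral of f over the upper semicircle |z| = R tends to 0 as R → ∞. Closing the contour in the upper half-plane,
  ∫_{-∞}^{∞} f(x) dx = 2πi · Σ Res(f, z_k)  over the poles with Im z_k > 0.

Zeros of the denominator: z^2 + 1 = 0 gives z = ±I; z^2 + 74 = 0 gives z = ±sqrt(74)*I.
Upper half-plane: z = I, z = sqrt(74)*I (simple).

Each pole is a simple zero of Q(z) = z^4 + 75*z^2 + 74, so Res(f, z₀) = P(z₀)/Q'(z₀) with P(z) = 8*z^2, Q'(z) = 4*z^3 + 150*z:
  Res(f, I) = (-8)/(146*I) = 4*I/73
  Res(f, sqrt(74)*I) = (-592)/(-146*sqrt(74)*I) = -4*sqrt(74)*I/73

Sum of residues: 4*I*(1 - sqrt(74))/73
∫_{-∞}^{∞} f(x) dx = 2πi · (4*I*(1 - sqrt(74))/73) = 8*pi*(-1 + sqrt(74))/73

Final answer: 8*pi*(-1 + sqrt(74))/73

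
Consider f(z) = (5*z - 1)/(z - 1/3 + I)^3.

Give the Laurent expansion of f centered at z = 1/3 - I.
Put w = z - (1/3 - I), i.e. z = w + 1/3 - I. The denominator is w^3, so it suffices to rewrite the numerator in powers of w.

P(z) = 5*z - 1
P(w + 1/3 - I) = 2/3 - 5*I + 5*w

Dividing each term by w^3:
  f = (2/3 - 5*I)/w^3 + 5/w^2

Substituting back w = z - 1/3 + I:
  f(z) = (2/3 - 5*I)/(z - 1/3 + I)^3 + 5/(z - 1/3 + I)^2

The series is finite because the numerator is a polynomial; the negative powers form the principal part.

Final answer: (2/3 - 5*I)/(z - 1/3 + I)^3 + 5/(z - 1/3 + I)^2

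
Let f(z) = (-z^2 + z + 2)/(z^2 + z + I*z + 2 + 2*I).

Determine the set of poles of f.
The singularities of f are the zeros of the denominator. Factoring,
  z^2 + z + I*z + 2 + 2*I = (z + 1 - I)*(z + 2*I)
so the candidates are z = -1 + I, z = -2*I.

Check the numerator P(z) = -z^2 + z + 2 at each one:
  P(-1 + I) = 1 + 3*I ≠ 0, so z = -1 + I is a (simple) pole.
  P(-2*I) = 6 - 2*I ≠ 0, so z = -2*I is a (simple) pole.

Poles of f: {-1 + I, -2*I}

Final answer: {-1 + I, -2*I}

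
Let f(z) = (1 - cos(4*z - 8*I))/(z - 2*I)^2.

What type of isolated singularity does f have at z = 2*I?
Let u = z - 2*I. The argument of cos is 4*z - 8*I = 4u, so
  f = (1 - cos(4u))/u^2 = ((4u)^2/2 - (4u)^4/24 + ...)/u^2 = 8 - (32/3)*u^2 + ...
The Laurent expansion about u = 0 has no negative powers; equivalently lim_{z→2*I} f(z) = 8 exists and is finite.
So the singularity is removable.

Final answer: removable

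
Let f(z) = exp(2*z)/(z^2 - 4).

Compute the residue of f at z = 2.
Write f(z) = P(z)/Q(z) with P(z) = exp(2*z) and Q(z) = z^2 - 4.
The denominator factors as Q(z) = (z - 2)*(z + 2), so z = 2 is a simple zero of Q and P is analytic there; z = 2 is therefore a simple pole and
  Res(f, z₀) = P(z₀)/Q'(z₀).

Q'(z) = 2*z, so Q'(2) = 4.
P(2) = exp(4).

Res(f, 2) = (exp(4))/(4) = exp(4)/4

Final answer: exp(4)/4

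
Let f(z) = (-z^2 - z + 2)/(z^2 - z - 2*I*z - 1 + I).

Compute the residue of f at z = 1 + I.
1 - 3*I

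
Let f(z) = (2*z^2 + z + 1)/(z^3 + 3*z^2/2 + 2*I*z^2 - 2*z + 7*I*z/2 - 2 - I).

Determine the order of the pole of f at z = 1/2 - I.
Factor the denominator:
  z^3 + 3*z^2/2 + 2*I*z^2 - 2*z + 7*I*z/2 - 2 - I = (z - 1/2 + I)*(z + I)*(z + 2)

The numerator P(z) = 2*z^2 + z + 1 has P(1/2 - I) = -3*I ≠ 0, so no factor of (z - 1/2 + I) cancels.
Near z = 1/2 - I we can therefore write f(z) = g(z)/(z - 1/2 + I) with g analytic at 1/2 - I and g(1/2 - I) ≠ 0 (g is the numerator divided by the remaining denominator factors).

Hence z = 1/2 - I is a pole of order 1.

Final answer: 1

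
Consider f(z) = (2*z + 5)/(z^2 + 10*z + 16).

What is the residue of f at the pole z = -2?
Write f(z) = P(z)/Q(z) with P(z) = 2*z + 5 and Q(z) = z^2 + 10*z + 16.
The denominator factors as Q(z) = (z + 2)*(z + 8), so z = -2 is a simple zero of Q and P is analytic there; z = -2 is therefore a simple pole and
  Res(f, z₀) = P(z₀)/Q'(z₀).

Q'(z) = 2*z + 10, so Q'(-2) = 6.
P(-2) = 1.

Res(f, -2) = (1)/(6) = 1/6

Final answer: 1/6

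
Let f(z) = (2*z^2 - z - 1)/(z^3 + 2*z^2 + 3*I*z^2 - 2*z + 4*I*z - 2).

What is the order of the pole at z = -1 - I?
2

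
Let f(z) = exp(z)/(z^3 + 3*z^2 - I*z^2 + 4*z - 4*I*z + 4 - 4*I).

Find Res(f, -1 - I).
Write f(z) = P(z)/Q(z) with P(z) = exp(z) and Q(z) = z^3 + 3*z^2 - I*z^2 + 4*z - 4*I*z + 4 - 4*I.
The denominator factors as Q(z) = (z - 2*I)*(z + 2)*(z + 1 + I), so z = -1 - I is a simple zero of Q and P is analytic there; z = -1 - I is therefore a simple pole and
  Res(f, z₀) = P(z₀)/Q'(z₀).

Q'(z) = 3*z^2 + 6*z - 2*I*z + 4 - 4*I, so Q'(-1 - I) = -4 - 2*I.
P(-1 - I) = exp(-1 - I).

Res(f, -1 - I) = (exp(-1 - I))/(-4 - 2*I) = (-1/5 + I/10)*exp(-1 - I)

Final answer: (-1/5 + I/10)*exp(-1 - I)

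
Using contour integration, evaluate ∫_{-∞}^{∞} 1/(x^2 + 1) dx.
Let f(z) = 1/(z^2 + 1). The denominator has no real zeros and deg Q - deg P = 2 ≥ 2, so the integral of f over the upper semicircle |z| = R tends to 0 as R → ∞. Closing the contour in the upper half-plane,
  ∫_{-∞}^{∞} f(x) dx = 2πi · Σ Res(f, z_k)  over the poles with Im z_k > 0.

Zeros of the denominator: z^2 + 1 = 0 gives z = ±I.
Upper half-plane: z = I (simple).

Each pole is a simple zero of Q(z) = z^2 + 1, so Res(f, z₀) = P(z₀)/Q'(z₀) with P(z) = 1, Q'(z) = 2*z:
  Res(f, I) = (1)/(2*I) = -I/2

∫_{-∞}^{∞} f(x) dx = 2πi · (-I/2) = pi

Final answer: pi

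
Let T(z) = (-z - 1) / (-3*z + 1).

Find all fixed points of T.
{-1/3, 1}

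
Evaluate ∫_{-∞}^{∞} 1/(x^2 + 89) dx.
sqrt(89)*pi/89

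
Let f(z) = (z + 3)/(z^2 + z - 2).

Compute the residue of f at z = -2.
-1/3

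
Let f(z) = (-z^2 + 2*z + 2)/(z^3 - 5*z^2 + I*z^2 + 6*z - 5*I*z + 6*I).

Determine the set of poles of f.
The singularities of f are the zeros of the denominator. Factoring,
  z^3 - 5*z^2 + I*z^2 + 6*z - 5*I*z + 6*I = (z - 3)*(z + I)*(z - 2)
so the candidates are z = 3, z = -I, z = 2.

Check the numerator P(z) = -z^2 + 2*z + 2 at each one:
  P(3) = -1 ≠ 0, so z = 3 is a (simple) pole.
  P(-I) = 3 - 2*I ≠ 0, so z = -I is a (simple) pole.
  P(2) = 2 ≠ 0, so z = 2 is a (simple) pole.

Poles of f: {-I, 2, 3}

Final answer: {-I, 2, 3}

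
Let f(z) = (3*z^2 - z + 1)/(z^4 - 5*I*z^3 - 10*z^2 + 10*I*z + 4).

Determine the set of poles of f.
The singularities of f are the zeros of the denominator. Factoring,
  z^4 - 5*I*z^3 - 10*z^2 + 10*I*z + 4 = (z - 1 - I)*(z - 2*I)*(z - I)*(z + 1 - I)
so the candidates are z = 1 + I, z = 2*I, z = I, z = -1 + I.

Check the numerator P(z) = 3*z^2 - z + 1 at each one:
  P(1 + I) = 5*I ≠ 0, so z = 1 + I is a (simple) pole.
  P(2*I) = -11 - 2*I ≠ 0, so z = 2*I is a (simple) pole.
  P(I) = -2 - I ≠ 0, so z = I is a (simple) pole.
  P(-1 + I) = 2 - 7*I ≠ 0, so z = -1 + I is a (simple) pole.

Poles of f: {-1 + I, I, 2*I, 1 + I}

Final answer: {-1 + I, I, 2*I, 1 + I}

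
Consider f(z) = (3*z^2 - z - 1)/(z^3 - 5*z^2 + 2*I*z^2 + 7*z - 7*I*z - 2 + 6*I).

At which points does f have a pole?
{1 - I, 2 - I, 2}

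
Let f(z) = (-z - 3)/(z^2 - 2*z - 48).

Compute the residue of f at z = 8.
Write f(z) = P(z)/Q(z) with P(z) = -z - 3 and Q(z) = z^2 - 2*z - 48.
The denominator factors as Q(z) = (z + 6)*(z - 8), so z = 8 is a simple zero of Q and P is analytic there; z = 8 is therefore a simple pole and
  Res(f, z₀) = P(z₀)/Q'(z₀).

Q'(z) = 2*z - 2, so Q'(8) = 14.
P(8) = -11.

Res(f, 8) = (-11)/(14) = -11/14

Final answer: -11/14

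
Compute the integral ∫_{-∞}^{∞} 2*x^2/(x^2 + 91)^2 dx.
Let f(z) = 2*z^2/(z^2 + 91)^2. The denominator has no real zeros and deg Q - deg P = 2 ≥ 2, so the integral of f over the upper semicircle |z| = R tends to 0 as R → ∞. Closing the contour in the upper half-plane,
  ∫_{-∞}^{∞} f(x) dx = 2πi · Σ Res(f, z_k)  over the poles with Im z_k > 0.

Zeros of the denominator: z^2 + 91 = 0 gives z = ±sqrt(91)*I.
Upper half-plane: z = sqrt(91)*I (a pole of order 2).

Write f(z) = g(z)/(z - sqrt(91)*I)^2 with g(z) = 2*z^2/(z + sqrt(91)*I)^2. For a double pole, Res(f, z₀) = g'(z₀):
  g'(z) = 4*sqrt(91)*I*z/(z + sqrt(91)*I)^3
  Res(f, sqrt(91)*I) = g'(sqrt(91)*I) = -sqrt(91)*I/182

∫_{-∞}^{∞} f(x) dx = 2πi · (-sqrt(91)*I/182) = sqrt(91)*pi/91

Final answer: sqrt(91)*pi/91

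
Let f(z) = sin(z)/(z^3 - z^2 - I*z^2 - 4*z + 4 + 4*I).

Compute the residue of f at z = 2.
Write f(z) = P(z)/Q(z) with P(z) = sin(z) and Q(z) = z^3 - z^2 - I*z^2 - 4*z + 4 + 4*I.
The denominator factors as Q(z) = (z - 1 - I)*(z + 2)*(z - 2), so z = 2 is a simple zero of Q and P is analytic there; z = 2 is therefore a simple pole and
  Res(f, z₀) = P(z₀)/Q'(z₀).

Q'(z) = 3*z^2 - 2*z - 2*I*z - 4, so Q'(2) = 4 - 4*I.
P(2) = sin(2).

Res(f, 2) = (sin(2))/(4 - 4*I) = (1/8 + I/8)*sin(2)

Final answer: (1/8 + I/8)*sin(2)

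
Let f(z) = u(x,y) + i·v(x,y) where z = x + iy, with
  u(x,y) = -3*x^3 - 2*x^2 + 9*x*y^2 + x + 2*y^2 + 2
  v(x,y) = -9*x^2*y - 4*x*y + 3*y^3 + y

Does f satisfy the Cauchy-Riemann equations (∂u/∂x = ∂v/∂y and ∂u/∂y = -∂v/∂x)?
∂u/∂x = -9*x^2 - 4*x + 9*y^2 + 1
∂v/∂y = -9*x^2 - 4*x + 9*y^2 + 1
∂u/∂y = 18*x*y + 4*y
∂v/∂x = -18*x*y - 4*y
∂u/∂x = ∂v/∂y and ∂u/∂y = -∂v/∂x hold identically; f is analytic.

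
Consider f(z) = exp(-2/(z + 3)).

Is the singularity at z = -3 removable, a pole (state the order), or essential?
Let u = z + 3. Then
  e^(-2/u) = Σ_{k≥0} (-2)^k/(k!·u^k) = 1 - 2/u + 2/u^2 - 4/(3*u^3) + ...
which has infinitely many negative powers of u, so exp(-2/(z + 3)) has an essential singularity at z = -3.
So the singularity is essential.

Final answer: essential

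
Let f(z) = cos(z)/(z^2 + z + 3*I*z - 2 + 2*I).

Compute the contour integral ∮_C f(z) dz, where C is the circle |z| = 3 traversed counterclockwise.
By the residue theorem, ∮_C f(z) dz = 2πi · (sum of the residues of f at the poles inside |z| = 3).

The denominator factors as (z + 1 + I)*(z + 2*I), so the singularities of f are simple poles at z = -1 - I, z = -2*I.
  |-1 - I|² = 2 < 9 = 3², so this pole is inside the contour.
  |-2*I|² = 4 < 9 = 3², so this pole is inside the contour.

With P(z) = cos(z) and Q(z) = z^2 + z + 3*I*z - 2 + 2*I, each pole is simple, so Res(f, z₀) = P(z₀)/Q'(z₀) with Q'(z) = 2*z + 1 + 3*I.
  Res(f, -1 - I) = P(-1 - I)/Q'(-1 - I) = (cos(1 + I))/(-1 + I) = (-1/2 - I/2)*cos(1 + I)
  Res(f, -2*I) = P(-2*I)/Q'(-2*I) = (cosh(2))/(1 - I) = (1/2 + I/2)*cosh(2)

Sum of residues inside C: (-1/2 - I/2)*cos(1 + I) + (1/2 + I/2)*cosh(2)
∮_C f(z) dz = 2πi · ((-1/2 - I/2)*cos(1 + I) + (1/2 + I/2)*cosh(2)) = pi*(1 - I)*cos(1 + I) + pi*(-1 + I)*cosh(2)

Final answer: pi*(1 - I)*cos(1 + I) + pi*(-1 + I)*cosh(2)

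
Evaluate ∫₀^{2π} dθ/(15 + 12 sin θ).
2*pi/9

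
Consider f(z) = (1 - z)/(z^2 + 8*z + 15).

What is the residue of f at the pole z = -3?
Write f(z) = P(z)/Q(z) with P(z) = 1 - z and Q(z) = z^2 + 8*z + 15.
The denominator factors as Q(z) = (z + 5)*(z + 3), so z = -3 is a simple zero of Q and P is analytic there; z = -3 is therefore a simple pole and
  Res(f, z₀) = P(z₀)/Q'(z₀).

Q'(z) = 2*z + 8, so Q'(-3) = 2.
P(-3) = 4.

Res(f, -3) = (4)/(2) = 2

Final answer: 2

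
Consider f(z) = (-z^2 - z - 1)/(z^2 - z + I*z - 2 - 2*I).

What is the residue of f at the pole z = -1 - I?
Write f(z) = P(z)/Q(z) with P(z) = -z^2 - z - 1 and Q(z) = z^2 - z + I*z - 2 - 2*I.
The denominator factors as Q(z) = (z + 1 + I)*(z - 2), so z = -1 - I is a simple zero of Q and P is analytic there; z = -1 - I is therefore a simple pole and
  Res(f, z₀) = P(z₀)/Q'(z₀).

Q'(z) = 2*z - 1 + I, so Q'(-1 - I) = -3 - I.
P(-1 - I) = -I.

Res(f, -1 - I) = (-I)/(-3 - I) = 1/10 + 3*I/10

Final answer: 1/10 + 3*I/10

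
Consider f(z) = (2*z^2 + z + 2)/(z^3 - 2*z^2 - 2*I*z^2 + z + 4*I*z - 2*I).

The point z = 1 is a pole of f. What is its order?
2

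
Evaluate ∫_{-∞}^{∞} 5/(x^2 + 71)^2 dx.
Let f(z) = 5/(z^2 + 71)^2. The denominator has no real zeros and deg Q - deg P = 4 ≥ 2, so the integral of f over the upper semicircle |z| = R tends to 0 as R → ∞. Closing the contour in the upper half-plane,
  ∫_{-∞}^{∞} f(x) dx = 2πi · Σ Res(f, z_k)  over the poles with Im z_k > 0.

Zeros of the denominator: z^2 + 71 = 0 gives z = ±sqrt(71)*I.
Upper half-plane: z = sqrt(71)*I (a pole of order 2).

Write f(z) = g(z)/(z - sqrt(71)*I)^2 with g(z) = 5/(z + sqrt(71)*I)^2. For a double pole, Res(f, z₀) = g'(z₀):
  g'(z) = -10/(z + sqrt(71)*I)^3
  Res(f, sqrt(71)*I) = g'(sqrt(71)*I) = -5*sqrt(71)*I/20164

∫_{-∞}^{∞} f(x) dx = 2πi · (-5*sqrt(71)*I/20164) = 5*sqrt(71)*pi/10082

Final answer: 5*sqrt(71)*pi/10082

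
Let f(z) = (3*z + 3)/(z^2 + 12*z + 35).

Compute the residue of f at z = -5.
Write f(z) = P(z)/Q(z) with P(z) = 3*z + 3 and Q(z) = z^2 + 12*z + 35.
The denominator factors as Q(z) = (z + 5)*(z + 7), so z = -5 is a simple zero of Q and P is analytic there; z = -5 is therefore a simple pole and
  Res(f, z₀) = P(z₀)/Q'(z₀).

Q'(z) = 2*z + 12, so Q'(-5) = 2.
P(-5) = -12.

Res(f, -5) = (-12)/(2) = -6

Final answer: -6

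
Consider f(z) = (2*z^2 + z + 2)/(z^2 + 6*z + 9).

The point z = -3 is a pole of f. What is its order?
Factor the denominator:
  z^2 + 6*z + 9 = (z + 3)^2

The numerator P(z) = 2*z^2 + z + 2 has P(-3) = 17 ≠ 0, so no factor of (z + 3) cancels.
Near z = -3 we can therefore write f(z) = g(z)/(z + 3)^2 with g analytic at -3 and g(-3) ≠ 0 (g is just the numerator).

Hence z = -3 is a pole of order 2.

Final answer: 2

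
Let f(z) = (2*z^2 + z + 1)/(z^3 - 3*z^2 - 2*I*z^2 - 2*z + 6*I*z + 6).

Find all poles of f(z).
The singularities of f are the zeros of the denominator. Factoring,
  z^3 - 3*z^2 - 2*I*z^2 - 2*z + 6*I*z + 6 = (z + 1 - I)*(z - 1 - I)*(z - 3)
so the candidates are z = -1 + I, z = 1 + I, z = 3.

Check the numerator P(z) = 2*z^2 + z + 1 at each one:
  P(-1 + I) = -3*I ≠ 0, so z = -1 + I is a (simple) pole.
  P(1 + I) = 2 + 5*I ≠ 0, so z = 1 + I is a (simple) pole.
  P(3) = 22 ≠ 0, so z = 3 is a (simple) pole.

Poles of f: {-1 + I, 1 + I, 3}

Final answer: {-1 + I, 1 + I, 3}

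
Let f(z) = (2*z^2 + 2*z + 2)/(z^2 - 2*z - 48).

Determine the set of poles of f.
{-6, 8}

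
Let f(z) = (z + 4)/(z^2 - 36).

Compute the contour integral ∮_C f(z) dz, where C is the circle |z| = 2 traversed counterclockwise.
By the residue theorem, ∮_C f(z) dz = 2πi · (sum of the residues of f at the poles inside |z| = 2).

The denominator factors as (z - 6)*(z + 6), so the singularities of f are simple poles at z = 6, z = -6.
  |6|² = 36 > 4 = 2², so this pole is outside the contour.
  |-6|² = 36 > 4 = 2², so this pole is outside the contour.

No pole lies inside the contour, so f is analytic on and inside C and the integral is 0 (Cauchy's theorem).

Final answer: 0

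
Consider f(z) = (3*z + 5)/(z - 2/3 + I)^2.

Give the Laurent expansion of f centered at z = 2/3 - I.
Put w = z - (2/3 - I), i.e. z = w + 2/3 - I. The denominator is w^2, so it suffices to rewrite the numerator in powers of w.

P(z) = 3*z + 5
P(w + 2/3 - I) = 7 - 3*I + 3*w

Dividing each term by w^2:
  f = (7 - 3*I)/w^2 + 3/w

Substituting back w = z - 2/3 + I:
  f(z) = (7 - 3*I)/(z - 2/3 + I)^2 + 3/(z - 2/3 + I)

The series is finite because the numerator is a polynomial; the negative powers form the principal part, and the coefficient of 1/(z - 2/3 + I) gives Res(f, 2/3 - I) = 3.

Final answer: (7 - 3*I)/(z - 2/3 + I)^2 + 3/(z - 2/3 + I)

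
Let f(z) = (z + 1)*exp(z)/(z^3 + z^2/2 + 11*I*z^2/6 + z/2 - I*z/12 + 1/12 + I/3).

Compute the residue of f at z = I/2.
Write f(z) = P(z)/Q(z) with P(z) = (z + 1)*exp(z) and Q(z) = z^3 + z^2/2 + 11*I*z^2/6 + z/2 - I*z/12 + 1/12 + I/3.
The denominator factors as Q(z) = (z + 1/2 + 2*I)*(z - I/2)*(z + I/3), so z = I/2 is a simple zero of Q and P is analytic there; z = I/2 is therefore a simple pole and
  Res(f, z₀) = P(z₀)/Q'(z₀).

Q'(z) = 3*z^2 + z + 11*I*z/3 + 1/2 - I/12, so Q'(I/2) = -25/12 + 5*I/12.
P(I/2) = (1 + I/2)*exp(I/2).

Res(f, I/2) = ((1 + I/2)*exp(I/2))/(-25/12 + 5*I/12) = (-27/65 - 21*I/65)*exp(I/2)

Final answer: (-27/65 - 21*I/65)*exp(I/2)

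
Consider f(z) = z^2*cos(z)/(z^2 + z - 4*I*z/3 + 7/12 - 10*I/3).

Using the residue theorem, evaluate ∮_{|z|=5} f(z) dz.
By the residue theorem, ∮_C f(z) dz = 2πi · (sum of the residues of f at the poles inside |z| = 5).

The denominator factors as (z + 3/2 + 2*I/3)*(z - 1/2 - 2*I), so the singularities of f are simple poles at z = -3/2 - 2*I/3, z = 1/2 + 2*I.
  |-3/2 - 2*I/3|² = 97/36 < 25 = 5², so this pole is inside the contour.
  |1/2 + 2*I|² = 17/4 < 25 = 5², so this pole is inside the contour.

With P(z) = z^2*cos(z) and Q(z) = z^2 + z - 4*I*z/3 + 7/12 - 10*I/3, each pole is simple, so Res(f, z₀) = P(z₀)/Q'(z₀) with Q'(z) = 2*z + 1 - 4*I/3.
  Res(f, -3/2 - 2*I/3) = P(-3/2 - 2*I/3)/Q'(-3/2 - 2*I/3) = ((65/36 + 2*I)*cos(3/2 + 2*I/3))/(-2 - 8*I/3) = (-161/200 + 11*I/150)*cos(3/2 + 2*I/3)
  Res(f, 1/2 + 2*I) = P(1/2 + 2*I)/Q'(1/2 + 2*I) = ((-15/4 + 2*I)*cos(1/2 + 2*I))/(2 + 8*I/3) = (-39/200 + 63*I/50)*cos(1/2 + 2*I)

Sum of residues inside C: (-161/200 + 11*I/150)*cos(3/2 + 2*I/3) + (-39/200 + 63*I/50)*cos(1/2 + 2*I)
∮_C f(z) dz = 2πi · ((-161/200 + 11*I/150)*cos(3/2 + 2*I/3) + (-39/200 + 63*I/50)*cos(1/2 + 2*I)) = pi*(-11/75 - 161*I/100)*cos(3/2 + 2*I/3) + pi*(-63/25 - 39*I/100)*cos(1/2 + 2*I)

Final answer: pi*(-11/75 - 161*I/100)*cos(3/2 + 2*I/3) + pi*(-63/25 - 39*I/100)*cos(1/2 + 2*I)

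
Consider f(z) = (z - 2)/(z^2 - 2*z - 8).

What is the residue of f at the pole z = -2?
Write f(z) = P(z)/Q(z) with P(z) = z - 2 and Q(z) = z^2 - 2*z - 8.
The denominator factors as Q(z) = (z + 2)*(z - 4), so z = -2 is a simple zero of Q and P is analytic there; z = -2 is therefore a simple pole and
  Res(f, z₀) = P(z₀)/Q'(z₀).

Q'(z) = 2*z - 2, so Q'(-2) = -6.
P(-2) = -4.

Res(f, -2) = (-4)/(-6) = 2/3

Final answer: 2/3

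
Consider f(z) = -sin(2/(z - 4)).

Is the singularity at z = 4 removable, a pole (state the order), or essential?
Let u = z - 4. Then
  sin(2/u) = Σ_{k≥0} (-1)^k (2)^(2k+1)/((2k+1)!·u^(2k+1)) = 2/u - 4/(3*u^3) + 4/(15*u^5) + ...
which has infinitely many negative powers of u, so sin(2/(z - 4)) has an essential singularity at z = 4.
So the singularity is essential.

Final answer: essential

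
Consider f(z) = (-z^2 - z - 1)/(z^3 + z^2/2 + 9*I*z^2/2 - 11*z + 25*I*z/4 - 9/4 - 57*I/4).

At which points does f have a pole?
The singularities of f are the zeros of the denominator. Factoring,
  z^3 + z^2/2 + 9*I*z^2/2 - 11*z + 25*I*z/4 - 9/4 - 57*I/4 = (z + 3 + I/2)*(z - 1 + I)*(z - 3/2 + 3*I)
so the candidates are z = -3 - I/2, z = 1 - I, z = 3/2 - 3*I.

Check the numerator P(z) = -z^2 - z - 1 at each one:
  P(-3 - I/2) = -27/4 - 5*I/2 ≠ 0, so z = -3 - I/2 is a (simple) pole.
  P(1 - I) = -2 + 3*I ≠ 0, so z = 1 - I is a (simple) pole.
  P(3/2 - 3*I) = 17/4 + 12*I ≠ 0, so z = 3/2 - 3*I is a (simple) pole.

Poles of f: {-3 - I/2, 1 - I, 3/2 - 3*I}

Final answer: {-3 - I/2, 1 - I, 3/2 - 3*I}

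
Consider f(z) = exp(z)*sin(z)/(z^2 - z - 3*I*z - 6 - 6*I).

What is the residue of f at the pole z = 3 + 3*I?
Write f(z) = P(z)/Q(z) with P(z) = exp(z)*sin(z) and Q(z) = z^2 - z - 3*I*z - 6 - 6*I.
The denominator factors as Q(z) = (z - 3 - 3*I)*(z + 2), so z = 3 + 3*I is a simple zero of Q and P is analytic there; z = 3 + 3*I is therefore a simple pole and
  Res(f, z₀) = P(z₀)/Q'(z₀).

Q'(z) = 2*z - 1 - 3*I, so Q'(3 + 3*I) = 5 + 3*I.
P(3 + 3*I) = exp(3 + 3*I)*sin(3 + 3*I).

Res(f, 3 + 3*I) = (exp(3 + 3*I)*sin(3 + 3*I))/(5 + 3*I) = (5/34 - 3*I/34)*exp(3 + 3*I)*sin(3 + 3*I)

Final answer: (5/34 - 3*I/34)*exp(3 + 3*I)*sin(3 + 3*I)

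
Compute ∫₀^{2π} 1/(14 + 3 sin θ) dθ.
2*sqrt(187)*pi/187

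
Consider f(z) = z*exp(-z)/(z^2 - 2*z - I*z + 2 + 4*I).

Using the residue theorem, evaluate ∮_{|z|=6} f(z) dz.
By the residue theorem, ∮_C f(z) dz = 2πi · (sum of the residues of f at the poles inside |z| = 6).

The denominator factors as (z - 2*I)*(z - 2 + I), so the singularities of f are simple poles at z = 2*I, z = 2 - I.
  |2*I|² = 4 < 36 = 6², so this pole is inside the contour.
  |2 - I|² = 5 < 36 = 6², so this pole is inside the contour.

With P(z) = z*exp(-z) and Q(z) = z^2 - 2*z - I*z + 2 + 4*I, each pole is simple, so Res(f, z₀) = P(z₀)/Q'(z₀) with Q'(z) = 2*z - 2 - I.
  Res(f, 2*I) = P(2*I)/Q'(2*I) = (2*I*exp(-2*I))/(-2 + 3*I) = (6/13 - 4*I/13)*exp(-2*I)
  Res(f, 2 - I) = P(2 - I)/Q'(2 - I) = ((2 - I)*exp(-2 + I))/(2 - 3*I) = (7/13 + 4*I/13)*exp(-2 + I)

Sum of residues inside C: (6/13 - 4*I/13)*exp(-2*I) + (7/13 + 4*I/13)*exp(-2 + I)
∮_C f(z) dz = 2πi · ((6/13 - 4*I/13)*exp(-2*I) + (7/13 + 4*I/13)*exp(-2 + I)) = pi*(8/13 + 12*I/13)*exp(-2*I) + pi*(-8/13 + 14*I/13)*exp(-2 + I)

Final answer: pi*(8/13 + 12*I/13)*exp(-2*I) + pi*(-8/13 + 14*I/13)*exp(-2 + I)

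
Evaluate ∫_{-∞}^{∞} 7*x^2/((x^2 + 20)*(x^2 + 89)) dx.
Let f(z) = 7*z^2/((z^2 + 20)*(z^2 + 89)). The denominator has no real zeros and deg Q - deg P = 2 ≥ 2, so the integral of f over the upper semicircle |z| = R tends to 0 as R → ∞. Closing the contour in the upper half-plane,
  ∫_{-∞}^{∞} f(x) dx = 2πi · Σ Res(f, z_k)  over the poles with Im z_k > 0.

Zeros of the denominator: z^2 + 20 = 0 gives z = ±2*sqrt(5)*I; z^2 + 89 = 0 gives z = ±sqrt(89)*I.
Upper half-plane: z = 2*sqrt(5)*I, z = sqrt(89)*I (simple).

Each pole is a simple zero of Q(z) = z^4 + 109*z^2 + 1780, so Res(f, z₀) = P(z₀)/Q'(z₀) with P(z) = 7*z^2, Q'(z) = 4*z^3 + 218*z:
  Res(f, 2*sqrt(5)*I) = (-140)/(276*sqrt(5)*I) = 7*sqrt(5)*I/69
  Res(f, sqrt(89)*I) = (-623)/(-138*sqrt(89)*I) = -7*sqrt(89)*I/138

Sum of residues: 7*I*(-sqrt(89) + 2*sqrt(5))/138
∫_{-∞}^{∞} f(x) dx = 2πi · (7*I*(-sqrt(89) + 2*sqrt(5))/138) = 7*pi*(-2*sqrt(5) + sqrt(89))/69

Final answer: 7*pi*(-2*sqrt(5) + sqrt(89))/69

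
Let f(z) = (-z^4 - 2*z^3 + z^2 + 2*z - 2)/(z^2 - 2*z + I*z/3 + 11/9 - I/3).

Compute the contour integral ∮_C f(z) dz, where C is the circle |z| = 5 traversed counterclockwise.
pi*(-188/27 - 8*I)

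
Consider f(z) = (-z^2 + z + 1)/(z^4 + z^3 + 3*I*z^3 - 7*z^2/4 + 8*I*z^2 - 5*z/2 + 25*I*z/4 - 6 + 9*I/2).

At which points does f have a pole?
{-2, -1/2 + I, -I, 3/2 - 3*I}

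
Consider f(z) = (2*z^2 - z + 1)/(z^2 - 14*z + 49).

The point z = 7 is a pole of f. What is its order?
2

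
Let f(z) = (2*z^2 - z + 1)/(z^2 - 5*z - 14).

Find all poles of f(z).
The singularities of f are the zeros of the denominator. Factoring,
  z^2 - 5*z - 14 = (z - 7)*(z + 2)
so the candidates are z = 7, z = -2.

Check the numerator P(z) = 2*z^2 - z + 1 at each one:
  P(7) = 92 ≠ 0, so z = 7 is a (simple) pole.
  P(-2) = 11 ≠ 0, so z = -2 is a (simple) pole.

Poles of f: {-2, 7}

Final answer: {-2, 7}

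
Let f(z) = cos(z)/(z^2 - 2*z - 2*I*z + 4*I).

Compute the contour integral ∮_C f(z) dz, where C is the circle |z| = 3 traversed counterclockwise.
By the residue theorem, ∮_C f(z) dz = 2πi · (sum of the residues of f at the poles inside |z| = 3).

The denominator factors as (z - 2)*(z - 2*I), so the singularities of f are simple poles at z = 2, z = 2*I.
  |2|² = 4 < 9 = 3², so this pole is inside the contour.
  |2*I|² = 4 < 9 = 3², so this pole is inside the contour.

With P(z) = cos(z) and Q(z) = z^2 - 2*z - 2*I*z + 4*I, each pole is simple, so Res(f, z₀) = P(z₀)/Q'(z₀) with Q'(z) = 2*z - 2 - 2*I.
  Res(f, 2) = P(2)/Q'(2) = (cos(2))/(2 - 2*I) = (1/4 + I/4)*cos(2)
  Res(f, 2*I) = P(2*I)/Q'(2*I) = (cosh(2))/(-2 + 2*I) = (-1/4 - I/4)*cosh(2)

Sum of residues inside C: (-1/4 - I/4)*cosh(2) + (1/4 + I/4)*cos(2)
∮_C f(z) dz = 2πi · ((-1/4 - I/4)*cosh(2) + (1/4 + I/4)*cos(2)) = pi*(1/2 - I/2)*cosh(2) + pi*(-1/2 + I/2)*cos(2)

Final answer: pi*(1/2 - I/2)*cosh(2) + pi*(-1/2 + I/2)*cos(2)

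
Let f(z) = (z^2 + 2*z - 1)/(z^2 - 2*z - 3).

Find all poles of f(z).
The singularities of f are the zeros of the denominator. Factoring,
  z^2 - 2*z - 3 = (z + 1)*(z - 3)
so the candidates are z = -1, z = 3.

Check the numerator P(z) = z^2 + 2*z - 1 at each one:
  P(-1) = -2 ≠ 0, so z = -1 is a (simple) pole.
  P(3) = 14 ≠ 0, so z = 3 is a (simple) pole.

Poles of f: {-1, 3}

Final answer: {-1, 3}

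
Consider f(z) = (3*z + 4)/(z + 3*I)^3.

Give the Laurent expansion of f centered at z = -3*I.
Put w = z - (-3*I), i.e. z = w - 3*I. The denominator is w^3, so it suffices to rewrite the numerator in powers of w.

P(z) = 3*z + 4
P(w - 3*I) = 4 - 9*I + 3*w

Dividing each term by w^3:
  f = (4 - 9*I)/w^3 + 3/w^2

Substituting back w = z + 3*I:
  f(z) = (4 - 9*I)/(z + 3*I)^3 + 3/(z + 3*I)^2

The series is finite because the numerator is a polynomial; the negative powers form the principal part.

Final answer: (4 - 9*I)/(z + 3*I)^3 + 3/(z + 3*I)^2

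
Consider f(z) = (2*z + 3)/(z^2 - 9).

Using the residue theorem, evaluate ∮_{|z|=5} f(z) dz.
By the residue theorem, ∮_C f(z) dz = 2πi · (sum of the residues of f at the poles inside |z| = 5).

The denominator factors as (z - 3)*(z + 3), so the singularities of f are simple poles at z = 3, z = -3.
  |3|² = 9 < 25 = 5², so this pole is inside the contour.
  |-3|² = 9 < 25 = 5², so this pole is inside the contour.

With P(z) = 2*z + 3 and Q(z) = z^2 - 9, each pole is simple, so Res(f, z₀) = P(z₀)/Q'(z₀) with Q'(z) = 2*z.
  Res(f, 3) = P(3)/Q'(3) = (9)/(6) = 3/2
  Res(f, -3) = P(-3)/Q'(-3) = (-3)/(-6) = 1/2

Sum of residues inside C: 2
∮_C f(z) dz = 2πi · (2) = 4*I*pi

Final answer: 4*I*pi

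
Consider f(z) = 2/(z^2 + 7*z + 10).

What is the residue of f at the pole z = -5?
Write f(z) = P(z)/Q(z) with P(z) = 2 and Q(z) = z^2 + 7*z + 10.
The denominator factors as Q(z) = (z + 5)*(z + 2), so z = -5 is a simple zero of Q and P is analytic there; z = -5 is therefore a simple pole and
  Res(f, z₀) = P(z₀)/Q'(z₀).

Q'(z) = 2*z + 7, so Q'(-5) = -3.
P(-5) = 2.

Res(f, -5) = (2)/(-3) = -2/3

Final answer: -2/3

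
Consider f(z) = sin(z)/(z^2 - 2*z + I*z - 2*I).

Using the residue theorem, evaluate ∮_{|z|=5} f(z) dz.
By the residue theorem, ∮_C f(z) dz = 2πi · (sum of the residues of f at the poles inside |z| = 5).

The denominator factors as (z - 2)*(z + I), so the singularities of f are simple poles at z = 2, z = -I.
  |2|² = 4 < 25 = 5², so this pole is inside the contour.
  |-I|² = 1 < 25 = 5², so this pole is inside the contour.

With P(z) = sin(z) and Q(z) = z^2 - 2*z + I*z - 2*I, each pole is simple, so Res(f, z₀) = P(z₀)/Q'(z₀) with Q'(z) = 2*z - 2 + I.
  Res(f, 2) = P(2)/Q'(2) = (sin(2))/(2 + I) = (2/5 - I/5)*sin(2)
  Res(f, -I) = P(-I)/Q'(-I) = (-I*sinh(1))/(-2 - I) = (1/5 + 2*I/5)*sinh(1)

Sum of residues inside C: (2/5 - I/5)*sin(2) + (1/5 + 2*I/5)*sinh(1)
∮_C f(z) dz = 2πi · ((2/5 - I/5)*sin(2) + (1/5 + 2*I/5)*sinh(1)) = pi*(-4/5 + 2*I/5)*sinh(1) + pi*(2/5 + 4*I/5)*sin(2)

Final answer: pi*(-4/5 + 2*I/5)*sinh(1) + pi*(2/5 + 4*I/5)*sin(2)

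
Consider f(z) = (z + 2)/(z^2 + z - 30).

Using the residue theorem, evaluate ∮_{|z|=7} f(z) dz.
By the residue theorem, ∮_C f(z) dz = 2πi · (sum of the residues of f at the poles inside |z| = 7).

The denominator factors as (z + 6)*(z - 5), so the singularities of f are simple poles at z = -6, z = 5.
  |-6|² = 36 < 49 = 7², so this pole is inside the contour.
  |5|² = 25 < 49 = 7², so this pole is inside the contour.

With P(z) = z + 2 and Q(z) = z^2 + z - 30, each pole is simple, so Res(f, z₀) = P(z₀)/Q'(z₀) with Q'(z) = 2*z + 1.
  Res(f, -6) = P(-6)/Q'(-6) = (-4)/(-11) = 4/11
  Res(f, 5) = P(5)/Q'(5) = (7)/(11) = 7/11

Sum of residues inside C: 1
∮_C f(z) dz = 2πi · (1) = 2*I*pi

Final answer: 2*I*pi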